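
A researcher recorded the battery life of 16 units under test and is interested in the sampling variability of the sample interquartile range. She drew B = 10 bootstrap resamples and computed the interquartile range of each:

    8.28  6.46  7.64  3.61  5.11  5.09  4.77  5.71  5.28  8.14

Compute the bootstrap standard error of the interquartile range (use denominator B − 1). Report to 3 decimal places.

Bootstrap SE is the standard deviation of the 10 replicate interquartile ranges.
Mean of replicates: (8.28 + 6.46 + 7.64 + 3.61 + 5.11 + 5.09 + 4.77 + 5.71 + 5.28 + 8.14) / 10 = 60.0900 / 10 = 6.0090
Sum of squared deviations: (+2.2710)² + (+0.4510)² + (+1.6310)² + (−2.3990)² + (−0.8990)² + (−0.9190)² + (−1.2390)² + (−0.2990)² + (−0.7290)² + (+2.1310)² = 22.1261
Variance = 22.1261 / 9 = 2.4585
SE* = √2.4585

SE* = 1.568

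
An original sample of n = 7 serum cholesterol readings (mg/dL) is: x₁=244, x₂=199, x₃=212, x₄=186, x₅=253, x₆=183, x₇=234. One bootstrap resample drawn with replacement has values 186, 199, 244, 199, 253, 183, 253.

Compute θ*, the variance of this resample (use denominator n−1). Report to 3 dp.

θ* = 1014.238

Mean = 216.7143; sum of squared deviations = 6085.4286
s² = 6085.4286 / 6 = 1014.2381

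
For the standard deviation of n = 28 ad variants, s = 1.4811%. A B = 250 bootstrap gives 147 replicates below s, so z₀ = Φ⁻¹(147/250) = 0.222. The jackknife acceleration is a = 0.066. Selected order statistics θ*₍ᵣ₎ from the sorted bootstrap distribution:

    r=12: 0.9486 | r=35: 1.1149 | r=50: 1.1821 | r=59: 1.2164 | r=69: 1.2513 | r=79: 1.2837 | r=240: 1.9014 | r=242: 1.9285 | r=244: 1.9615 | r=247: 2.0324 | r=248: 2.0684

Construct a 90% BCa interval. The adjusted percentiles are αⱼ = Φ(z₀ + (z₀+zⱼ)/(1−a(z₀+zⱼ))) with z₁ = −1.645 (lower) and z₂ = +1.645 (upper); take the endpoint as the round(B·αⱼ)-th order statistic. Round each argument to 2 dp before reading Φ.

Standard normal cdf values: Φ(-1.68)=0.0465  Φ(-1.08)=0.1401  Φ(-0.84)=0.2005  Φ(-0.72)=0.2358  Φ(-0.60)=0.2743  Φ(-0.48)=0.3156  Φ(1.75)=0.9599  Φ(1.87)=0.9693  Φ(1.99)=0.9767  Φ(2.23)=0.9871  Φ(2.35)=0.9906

(1.1149, 2.0684)

Lower: z₀ + z₁ = 0.222 + (-1.645) = -1.423; 1 − a(z₀+z₁) = 1 − (0.066)(-1.423) = 1.0939; argument = 0.222 + (-1.423)/1.0939 = -1.0788 → -1.08.
α₁ = Φ(-1.08) = 0.1401; rank = round(250 × 0.1401) = 35; θ*₍35₎ = 1.1149.
Upper: z₀ + z₂ = 1.867; 1 − a(z₀+z₂) = 0.8768; argument = 2.3514 → 2.35; α₂ = 0.9906; rank = 248; θ*₍248₎ = 2.0684.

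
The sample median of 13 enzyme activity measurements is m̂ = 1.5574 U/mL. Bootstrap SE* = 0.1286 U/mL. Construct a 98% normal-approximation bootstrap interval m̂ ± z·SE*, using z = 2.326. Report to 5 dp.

Margin = 2.326 × 0.1286 = 0.299124
Interval: 1.5574 ± 0.299124

(1.25828, 1.85652)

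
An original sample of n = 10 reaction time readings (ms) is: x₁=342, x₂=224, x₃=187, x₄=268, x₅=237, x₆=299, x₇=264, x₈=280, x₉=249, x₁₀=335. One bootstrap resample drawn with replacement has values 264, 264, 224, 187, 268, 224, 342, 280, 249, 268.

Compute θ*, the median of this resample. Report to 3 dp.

Sorted: 187, 224, 224, 249, 264, 264, 268, 268, 280, 342
Median = average of the two middle values = 264.000

θ* = 264.000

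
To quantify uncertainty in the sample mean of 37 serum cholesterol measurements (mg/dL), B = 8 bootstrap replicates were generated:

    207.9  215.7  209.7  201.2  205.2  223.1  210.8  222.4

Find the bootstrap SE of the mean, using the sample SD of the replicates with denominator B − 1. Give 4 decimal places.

Bootstrap SE is the standard deviation of the 8 replicate means.
Mean of replicates: (207.9 + 215.7 + 209.7 + 201.2 + 205.2 + 223.1 + 210.8 + 222.4) / 8 = 1696.00000 / 8 = 212.00000
Sum of squared deviations: (−4.10000)² + (+3.70000)² + (−2.30000)² + (−10.80000)² + (−6.80000)² + (+11.10000)² + (−1.20000)² + (+10.40000)² = 431.48000
Variance = 431.48000 / 7 = 61.64000
SE* = √61.64000

SE* = 7.8511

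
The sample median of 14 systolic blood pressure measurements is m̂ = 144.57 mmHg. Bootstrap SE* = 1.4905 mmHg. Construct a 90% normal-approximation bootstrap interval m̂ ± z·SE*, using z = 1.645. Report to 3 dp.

Margin = 1.645 × 1.4905 = 2.4519
Interval: 144.57 ± 2.4519

(142.118, 147.022)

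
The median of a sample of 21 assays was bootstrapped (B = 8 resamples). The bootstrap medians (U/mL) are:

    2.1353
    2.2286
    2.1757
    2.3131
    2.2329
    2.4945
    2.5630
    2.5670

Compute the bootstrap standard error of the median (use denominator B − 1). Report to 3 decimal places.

Bootstrap SE is the standard deviation of the 8 replicate medians.
Mean of replicates: (2.1353 + 2.2286 + 2.1757 + 2.3131 + 2.2329 + 2.4945 + 2.5630 + 2.5670) / 8 = 18.71010 / 8 = 2.33876
Sum of squared deviations: (−0.20346)² + (−0.11016)² + (−0.16306)² + (−0.02566)² + (−0.10586)² + (+0.15574)² + (+0.22424)² + (+0.22824)² = 0.21862
Variance = 0.21862 / 7 = 0.03123
SE* = √0.03123

SE* = 0.177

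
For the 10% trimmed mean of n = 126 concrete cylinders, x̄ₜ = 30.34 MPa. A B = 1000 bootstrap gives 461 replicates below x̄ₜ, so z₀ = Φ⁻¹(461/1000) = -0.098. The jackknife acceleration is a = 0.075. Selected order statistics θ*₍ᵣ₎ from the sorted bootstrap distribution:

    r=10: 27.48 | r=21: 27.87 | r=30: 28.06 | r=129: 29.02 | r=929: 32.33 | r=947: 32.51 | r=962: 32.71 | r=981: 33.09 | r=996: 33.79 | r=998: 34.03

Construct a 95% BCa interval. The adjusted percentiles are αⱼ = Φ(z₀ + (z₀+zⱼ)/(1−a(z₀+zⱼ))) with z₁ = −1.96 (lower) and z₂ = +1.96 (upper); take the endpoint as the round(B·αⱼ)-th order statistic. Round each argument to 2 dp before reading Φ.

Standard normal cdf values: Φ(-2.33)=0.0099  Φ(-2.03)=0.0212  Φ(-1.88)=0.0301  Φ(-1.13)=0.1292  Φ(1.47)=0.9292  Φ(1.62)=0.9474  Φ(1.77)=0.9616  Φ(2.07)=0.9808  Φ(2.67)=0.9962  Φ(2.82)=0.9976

Lower: z₀ + z₁ = -0.098 + (-1.960) = -2.058; 1 − a(z₀+z₁) = 1 − (0.075)(-2.058) = 1.1543; argument = -0.098 + (-2.058)/1.1543 = -1.8808 → -1.88.
α₁ = Φ(-1.88) = 0.0301; rank = round(1000 × 0.0301) = 30; θ*₍30₎ = 28.06.
Upper: z₀ + z₂ = 1.862; 1 − a(z₀+z₂) = 0.8603; argument = 2.0662 → 2.07; α₂ = 0.9808; rank = 981; θ*₍981₎ = 33.09.

(28.06, 33.09)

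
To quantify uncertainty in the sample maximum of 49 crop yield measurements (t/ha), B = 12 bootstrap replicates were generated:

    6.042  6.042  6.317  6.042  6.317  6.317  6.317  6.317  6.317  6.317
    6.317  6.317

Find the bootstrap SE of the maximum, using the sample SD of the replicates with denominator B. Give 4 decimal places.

Bootstrap SE is the standard deviation of the 12 replicate maximums.
Mean of replicates: (6.042 + 6.042 + 6.317 + 6.042 + 6.317 + 6.317 + 6.317 + 6.317 + 6.317 + 6.317 + 6.317 + 6.317) / 12 = 74.97900 / 12 = 6.24825
Sum of squared deviations: (−0.20625)² + (−0.20625)² + (+0.06875)² + (−0.20625)² + (+0.06875)² + (+0.06875)² + (+0.06875)² + (+0.06875)² + (+0.06875)² + (+0.06875)² + (+0.06875)² + (+0.06875)² = 0.17016
Variance = 0.17016 / 12 = 0.01418
SE* = √0.01418

SE* = 0.1191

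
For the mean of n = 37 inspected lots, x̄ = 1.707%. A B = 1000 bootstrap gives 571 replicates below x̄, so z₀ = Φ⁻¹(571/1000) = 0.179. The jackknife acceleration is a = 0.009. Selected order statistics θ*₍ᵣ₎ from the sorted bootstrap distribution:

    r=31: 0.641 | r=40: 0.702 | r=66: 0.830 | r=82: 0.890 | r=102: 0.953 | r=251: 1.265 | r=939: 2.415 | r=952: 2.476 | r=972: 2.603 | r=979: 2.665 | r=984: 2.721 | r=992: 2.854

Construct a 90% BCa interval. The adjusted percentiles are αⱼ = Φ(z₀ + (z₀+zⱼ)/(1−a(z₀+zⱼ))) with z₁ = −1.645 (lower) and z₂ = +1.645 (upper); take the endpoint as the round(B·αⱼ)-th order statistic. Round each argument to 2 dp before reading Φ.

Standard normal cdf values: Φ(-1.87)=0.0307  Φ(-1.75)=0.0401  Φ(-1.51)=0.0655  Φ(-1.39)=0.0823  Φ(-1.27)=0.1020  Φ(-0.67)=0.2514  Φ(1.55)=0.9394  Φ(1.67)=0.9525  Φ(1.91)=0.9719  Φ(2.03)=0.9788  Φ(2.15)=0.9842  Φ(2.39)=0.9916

Lower: z₀ + z₁ = 0.179 + (-1.645) = -1.466; 1 − a(z₀+z₁) = 1 − (0.009)(-1.466) = 1.0132; argument = 0.179 + (-1.466)/1.0132 = -1.2679 → -1.27.
α₁ = Φ(-1.27) = 0.1020; rank = round(1000 × 0.1020) = 102; θ*₍102₎ = 0.953.
Upper: z₀ + z₂ = 1.824; 1 − a(z₀+z₂) = 0.9836; argument = 2.0334 → 2.03; α₂ = 0.9788; rank = 979; θ*₍979₎ = 2.665.

(0.953, 2.665)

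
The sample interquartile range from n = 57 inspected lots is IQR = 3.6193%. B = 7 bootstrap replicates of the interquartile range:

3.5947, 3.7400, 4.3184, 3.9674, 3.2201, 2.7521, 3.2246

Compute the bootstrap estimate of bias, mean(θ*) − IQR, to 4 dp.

bias = −0.0740

mean(θ*) = (3.5947 + 3.7400 + 4.3184 + 3.9674 + 3.2201 + 2.7521 + 3.2246) / 7 = 3.54533
bias = 3.54533 − 3.6193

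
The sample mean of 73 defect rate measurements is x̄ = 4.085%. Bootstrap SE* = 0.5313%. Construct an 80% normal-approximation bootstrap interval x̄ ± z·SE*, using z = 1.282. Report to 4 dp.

Margin = 1.282 × 0.5313 = 0.68113
Interval: 4.085 ± 0.68113

(3.4039, 4.7661)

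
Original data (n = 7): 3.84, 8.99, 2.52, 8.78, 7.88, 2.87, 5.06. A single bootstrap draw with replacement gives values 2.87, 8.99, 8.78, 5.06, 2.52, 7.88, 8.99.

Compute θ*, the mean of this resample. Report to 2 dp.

θ* = 6.44

Mean = (2.87 + 8.99 + 8.78 + 5.06 + 2.52 + 7.88 + 8.99) / 7 = 45.090 / 7 = 6.44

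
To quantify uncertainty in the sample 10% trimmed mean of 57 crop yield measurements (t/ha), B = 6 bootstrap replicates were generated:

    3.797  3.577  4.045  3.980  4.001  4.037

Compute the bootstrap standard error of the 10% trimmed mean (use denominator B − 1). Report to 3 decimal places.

SE* = 0.185

Bootstrap SE is the standard deviation of the 6 replicate 10% trimmed means.
Mean of replicates: (3.797 + 3.577 + 4.045 + 3.980 + 4.001 + 4.037) / 6 = 23.4370 / 6 = 3.9062
Sum of squared deviations: (−0.1092)² + (−0.3292)² + (+0.1388)² + (+0.0738)² + (+0.0948)² + (+0.1308)² = 0.1711
Variance = 0.1711 / 5 = 0.0342
SE* = √0.0342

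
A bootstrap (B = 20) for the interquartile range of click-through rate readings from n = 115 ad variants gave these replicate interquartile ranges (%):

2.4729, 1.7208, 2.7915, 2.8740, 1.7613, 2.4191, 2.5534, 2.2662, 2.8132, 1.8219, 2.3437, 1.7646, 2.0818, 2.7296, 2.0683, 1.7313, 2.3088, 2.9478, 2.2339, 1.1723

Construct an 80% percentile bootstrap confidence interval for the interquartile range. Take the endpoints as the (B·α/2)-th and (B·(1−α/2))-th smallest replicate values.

(1.7208, 2.8132)

Sorted replicates: 1.1723, 1.7208, 1.7313, 1.7613, 1.7646, 1.8219, 2.0683, 2.0818, 2.2339, 2.2662, 2.3088, 2.3437, 2.4191, 2.4729, 2.5534, 2.7296, 2.7915, 2.8132, 2.8740, 2.9478
α = 0.20; lower rank = 20 × 0.100 = 2; upper rank = 20 × 0.900 = 18.
The 2nd smallest replicate is 1.7208; the 18th is 2.8132.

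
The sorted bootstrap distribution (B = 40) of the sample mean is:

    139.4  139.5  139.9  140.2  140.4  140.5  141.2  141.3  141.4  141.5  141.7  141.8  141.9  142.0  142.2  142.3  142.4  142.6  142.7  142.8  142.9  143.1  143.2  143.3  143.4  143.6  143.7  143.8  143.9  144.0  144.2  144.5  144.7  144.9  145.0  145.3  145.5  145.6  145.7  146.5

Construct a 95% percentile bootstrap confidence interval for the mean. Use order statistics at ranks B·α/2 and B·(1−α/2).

α = 0.05; lower rank = 40 × 0.025 = 1; upper rank = 40 × 0.975 = 39.
The 1st smallest replicate is 139.4; the 39th is 145.7.

(139.4, 145.7)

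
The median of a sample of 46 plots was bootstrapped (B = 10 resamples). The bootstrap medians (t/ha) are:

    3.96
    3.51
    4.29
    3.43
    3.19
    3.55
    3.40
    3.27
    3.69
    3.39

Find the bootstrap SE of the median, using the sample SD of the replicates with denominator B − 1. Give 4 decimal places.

SE* = 0.3340

Bootstrap SE is the standard deviation of the 10 replicate medians.
Mean of replicates: (3.96 + 3.51 + 4.29 + 3.43 + 3.19 + 3.55 + 3.40 + 3.27 + 3.69 + 3.39) / 10 = 35.68000 / 10 = 3.56800
Sum of squared deviations: (+0.39200)² + (−0.05800)² + (+0.72200)² + (−0.13800)² + (−0.37800)² + (−0.01800)² + (−0.16800)² + (−0.29800)² + (+0.12200)² + (−0.17800)² = 1.00416
Variance = 1.00416 / 9 = 0.11157
SE* = √0.11157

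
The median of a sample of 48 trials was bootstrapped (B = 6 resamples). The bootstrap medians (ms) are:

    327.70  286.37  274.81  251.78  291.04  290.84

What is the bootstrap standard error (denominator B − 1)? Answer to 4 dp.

SE* = 24.8071

Bootstrap SE is the standard deviation of the 6 replicate medians.
Mean of replicates: (327.70 + 286.37 + 274.81 + 251.78 + 291.04 + 290.84) / 6 = 1722.54000 / 6 = 287.09000
Sum of squared deviations: (+40.61000)² + (−0.72000)² + (−12.28000)² + (−35.31000)² + (+3.95000)² + (+3.75000)² = 3076.95000
Variance = 3076.95000 / 5 = 615.39000
SE* = √615.39000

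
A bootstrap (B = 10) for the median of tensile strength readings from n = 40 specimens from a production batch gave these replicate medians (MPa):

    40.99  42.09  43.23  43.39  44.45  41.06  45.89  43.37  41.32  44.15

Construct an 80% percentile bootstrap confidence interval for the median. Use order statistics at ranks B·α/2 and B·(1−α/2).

(40.99, 44.45)

Sorted replicates: 40.99, 41.06, 41.32, 42.09, 43.23, 43.37, 43.39, 44.15, 44.45, 45.89
α = 0.20; lower rank = 10 × 0.100 = 1; upper rank = 10 × 0.900 = 9.
The 1st smallest replicate is 40.99; the 9th is 44.45.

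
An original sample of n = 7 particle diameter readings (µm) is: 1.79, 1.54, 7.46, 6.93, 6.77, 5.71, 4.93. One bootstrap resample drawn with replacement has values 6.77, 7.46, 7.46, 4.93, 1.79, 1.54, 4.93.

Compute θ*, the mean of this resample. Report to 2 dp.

Mean = (6.77 + 7.46 + 7.46 + 4.93 + 1.79 + 1.54 + 4.93) / 7 = 34.880 / 7 = 4.98

θ* = 4.98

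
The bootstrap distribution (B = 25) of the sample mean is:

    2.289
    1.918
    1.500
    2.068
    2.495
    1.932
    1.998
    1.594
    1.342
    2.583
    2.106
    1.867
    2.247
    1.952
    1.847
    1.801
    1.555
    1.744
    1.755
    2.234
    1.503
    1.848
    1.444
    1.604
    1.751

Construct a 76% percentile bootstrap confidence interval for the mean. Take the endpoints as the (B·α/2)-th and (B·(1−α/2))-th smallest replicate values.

Sorted replicates: 1.342, 1.444, 1.500, 1.503, 1.555, 1.594, 1.604, 1.744, 1.751, 1.755, 1.801, 1.847, 1.848, 1.867, 1.918, 1.932, 1.952, 1.998, 2.068, 2.106, 2.234, 2.247, 2.289, 2.495, 2.583
α = 0.24; lower rank = 25 × 0.120 = 3; upper rank = 25 × 0.880 = 22.
The 3rd smallest replicate is 1.500; the 22nd is 2.247.

(1.500, 2.247)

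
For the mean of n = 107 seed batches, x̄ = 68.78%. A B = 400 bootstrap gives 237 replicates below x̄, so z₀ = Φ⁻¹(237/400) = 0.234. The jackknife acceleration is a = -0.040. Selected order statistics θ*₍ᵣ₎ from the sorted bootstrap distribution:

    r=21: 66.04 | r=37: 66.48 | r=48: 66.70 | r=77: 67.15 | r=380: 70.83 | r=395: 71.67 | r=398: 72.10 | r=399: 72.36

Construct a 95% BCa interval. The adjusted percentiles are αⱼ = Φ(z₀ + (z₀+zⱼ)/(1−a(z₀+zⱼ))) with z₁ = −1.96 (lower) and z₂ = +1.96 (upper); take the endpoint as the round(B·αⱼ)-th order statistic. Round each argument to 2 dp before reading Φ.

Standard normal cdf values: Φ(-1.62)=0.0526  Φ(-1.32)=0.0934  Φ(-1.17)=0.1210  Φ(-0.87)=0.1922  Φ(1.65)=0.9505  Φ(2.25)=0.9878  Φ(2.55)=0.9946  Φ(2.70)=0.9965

(66.04, 71.67)

Lower: z₀ + z₁ = 0.234 + (-1.960) = -1.726; 1 − a(z₀+z₁) = 1 − (-0.040)(-1.726) = 0.9310; argument = 0.234 + (-1.726)/0.9310 = -1.6200 → -1.62.
α₁ = Φ(-1.62) = 0.0526; rank = round(400 × 0.0526) = 21; θ*₍21₎ = 66.04.
Upper: z₀ + z₂ = 2.194; 1 − a(z₀+z₂) = 1.0878; argument = 2.2510 → 2.25; α₂ = 0.9878; rank = 395; θ*₍395₎ = 71.67.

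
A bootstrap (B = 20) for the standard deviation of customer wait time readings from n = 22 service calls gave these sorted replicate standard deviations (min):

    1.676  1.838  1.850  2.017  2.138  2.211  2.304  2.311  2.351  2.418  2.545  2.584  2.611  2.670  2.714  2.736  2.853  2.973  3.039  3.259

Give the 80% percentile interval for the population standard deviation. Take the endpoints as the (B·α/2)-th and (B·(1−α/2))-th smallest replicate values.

(1.838, 2.973)

α = 0.20; lower rank = 20 × 0.100 = 2; upper rank = 20 × 0.900 = 18.
The 2nd smallest replicate is 1.838; the 18th is 2.973.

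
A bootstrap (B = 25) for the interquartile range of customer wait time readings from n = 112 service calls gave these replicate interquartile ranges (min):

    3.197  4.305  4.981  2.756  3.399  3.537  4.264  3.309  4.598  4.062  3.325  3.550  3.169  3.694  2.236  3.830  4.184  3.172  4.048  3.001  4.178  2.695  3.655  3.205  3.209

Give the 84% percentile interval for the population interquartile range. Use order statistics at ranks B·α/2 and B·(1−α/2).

Sorted replicates: 2.236, 2.695, 2.756, 3.001, 3.169, 3.172, 3.197, 3.205, 3.209, 3.309, 3.325, 3.399, 3.537, 3.550, 3.655, 3.694, 3.830, 4.048, 4.062, 4.178, 4.184, 4.264, 4.305, 4.598, 4.981
α = 0.16; lower rank = 25 × 0.080 = 2; upper rank = 25 × 0.920 = 23.
The 2nd smallest replicate is 2.695; the 23rd is 4.305.

(2.695, 4.305)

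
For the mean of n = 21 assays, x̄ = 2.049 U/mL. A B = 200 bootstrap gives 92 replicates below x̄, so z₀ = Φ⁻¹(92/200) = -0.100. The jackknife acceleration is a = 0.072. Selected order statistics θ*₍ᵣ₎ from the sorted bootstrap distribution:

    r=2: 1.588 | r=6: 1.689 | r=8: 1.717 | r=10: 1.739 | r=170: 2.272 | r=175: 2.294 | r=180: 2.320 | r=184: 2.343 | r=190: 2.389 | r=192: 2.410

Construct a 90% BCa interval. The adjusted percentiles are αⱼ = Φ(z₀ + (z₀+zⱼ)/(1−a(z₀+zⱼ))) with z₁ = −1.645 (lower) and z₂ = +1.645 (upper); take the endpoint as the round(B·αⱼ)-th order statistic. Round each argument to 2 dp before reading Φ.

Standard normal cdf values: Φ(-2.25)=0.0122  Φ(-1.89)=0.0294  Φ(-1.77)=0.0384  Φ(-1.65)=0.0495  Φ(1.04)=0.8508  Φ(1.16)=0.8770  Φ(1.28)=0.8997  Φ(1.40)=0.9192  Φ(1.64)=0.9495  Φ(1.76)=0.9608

Lower: z₀ + z₁ = -0.100 + (-1.645) = -1.745; 1 − a(z₀+z₁) = 1 − (0.072)(-1.745) = 1.1256; argument = -0.100 + (-1.745)/1.1256 = -1.6502 → -1.65.
α₁ = Φ(-1.65) = 0.0495; rank = round(200 × 0.0495) = 10; θ*₍10₎ = 1.739.
Upper: z₀ + z₂ = 1.545; 1 − a(z₀+z₂) = 0.8888; argument = 1.6384 → 1.64; α₂ = 0.9495; rank = 190; θ*₍190₎ = 2.389.

(1.739, 2.389)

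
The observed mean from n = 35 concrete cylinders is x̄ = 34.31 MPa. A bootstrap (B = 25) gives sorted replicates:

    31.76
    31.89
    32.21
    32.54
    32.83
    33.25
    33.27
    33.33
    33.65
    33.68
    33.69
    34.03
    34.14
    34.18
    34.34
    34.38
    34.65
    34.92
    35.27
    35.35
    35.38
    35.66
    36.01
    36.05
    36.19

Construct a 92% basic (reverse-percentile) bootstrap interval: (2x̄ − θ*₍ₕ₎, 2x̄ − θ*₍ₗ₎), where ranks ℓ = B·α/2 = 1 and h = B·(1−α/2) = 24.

Percentile endpoints at ranks 1 and 24: θ*₍1₎ = 31.76, θ*₍24₎ = 36.05.
Basic interval reflects these around x̄:
  lower = 2 × 34.31 − 36.05 = 32.57
  upper = 2 × 34.31 − 31.76 = 36.86

(32.57, 36.86)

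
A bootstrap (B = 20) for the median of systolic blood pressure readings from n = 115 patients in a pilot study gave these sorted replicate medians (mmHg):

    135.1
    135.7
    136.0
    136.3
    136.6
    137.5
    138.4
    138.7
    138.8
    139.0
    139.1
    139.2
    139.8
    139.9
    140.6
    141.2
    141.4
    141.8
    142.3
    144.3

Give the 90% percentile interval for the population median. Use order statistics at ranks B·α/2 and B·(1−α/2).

α = 0.10; lower rank = 20 × 0.050 = 1; upper rank = 20 × 0.950 = 19.
The 1st smallest replicate is 135.1; the 19th is 142.3.

(135.1, 142.3)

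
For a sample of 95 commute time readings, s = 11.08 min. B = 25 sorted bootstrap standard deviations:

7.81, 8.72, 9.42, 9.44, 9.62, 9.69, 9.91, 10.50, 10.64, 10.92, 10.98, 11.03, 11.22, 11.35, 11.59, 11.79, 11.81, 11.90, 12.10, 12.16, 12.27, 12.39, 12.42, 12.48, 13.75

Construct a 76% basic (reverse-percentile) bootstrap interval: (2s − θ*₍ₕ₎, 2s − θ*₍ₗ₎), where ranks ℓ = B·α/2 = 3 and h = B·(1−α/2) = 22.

(9.77, 12.74)

Percentile endpoints at ranks 3 and 22: θ*₍3₎ = 9.42, θ*₍22₎ = 12.39.
Basic interval reflects these around s:
  lower = 2 × 11.08 − 12.39 = 9.77
  upper = 2 × 11.08 − 9.42 = 12.74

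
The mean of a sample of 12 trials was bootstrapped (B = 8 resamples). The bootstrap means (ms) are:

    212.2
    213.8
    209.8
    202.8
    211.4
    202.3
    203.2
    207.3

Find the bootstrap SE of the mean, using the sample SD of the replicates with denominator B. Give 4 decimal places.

Bootstrap SE is the standard deviation of the 8 replicate means.
Mean of replicates: (212.2 + 213.8 + 209.8 + 202.8 + 211.4 + 202.3 + 203.2 + 207.3) / 8 = 1662.80000 / 8 = 207.85000
Sum of squared deviations: (+4.35000)² + (+5.95000)² + (+1.95000)² + (−5.05000)² + (+3.55000)² + (−5.55000)² + (−4.65000)² + (−0.55000)² = 148.96000
Variance = 148.96000 / 8 = 18.62000
SE* = √18.62000

SE* = 4.3151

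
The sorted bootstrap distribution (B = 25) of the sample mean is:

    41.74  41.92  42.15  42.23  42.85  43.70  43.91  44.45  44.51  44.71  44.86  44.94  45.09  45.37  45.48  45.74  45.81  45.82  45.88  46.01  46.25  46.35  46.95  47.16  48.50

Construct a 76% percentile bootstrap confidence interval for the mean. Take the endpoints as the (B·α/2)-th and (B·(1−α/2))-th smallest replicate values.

(42.15, 46.35)

α = 0.24; lower rank = 25 × 0.120 = 3; upper rank = 25 × 0.880 = 22.
The 3rd smallest replicate is 42.15; the 22nd is 46.35.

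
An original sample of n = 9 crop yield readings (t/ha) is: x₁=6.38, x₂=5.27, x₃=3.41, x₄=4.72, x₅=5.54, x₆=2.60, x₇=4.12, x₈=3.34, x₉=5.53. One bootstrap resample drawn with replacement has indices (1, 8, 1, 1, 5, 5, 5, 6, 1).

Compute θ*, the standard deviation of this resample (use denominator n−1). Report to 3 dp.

θ* = 1.412

Resample values: 6.38, 3.34, 6.38, 6.38, 5.54, 5.54, 5.54, 2.60, 6.38.
Mean = 5.3422; sum of squared deviations = 15.9540
s² = 15.9540 / 8 = 1.9942
s = √1.9942 = 1.412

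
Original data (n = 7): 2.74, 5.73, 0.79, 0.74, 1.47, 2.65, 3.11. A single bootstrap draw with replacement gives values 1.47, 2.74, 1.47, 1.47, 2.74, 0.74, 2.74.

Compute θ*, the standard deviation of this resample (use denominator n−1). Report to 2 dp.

Mean = 1.9100; sum of squared deviations = 4.0164
s² = 4.0164 / 6 = 0.6694
s = √0.6694 = 0.82

θ* = 0.82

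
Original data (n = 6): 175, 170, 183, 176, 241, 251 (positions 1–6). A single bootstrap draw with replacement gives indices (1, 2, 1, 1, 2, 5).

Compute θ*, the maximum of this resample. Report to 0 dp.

θ* = 241

Resample values: 175, 170, 175, 175, 170, 241.
Maximum = 241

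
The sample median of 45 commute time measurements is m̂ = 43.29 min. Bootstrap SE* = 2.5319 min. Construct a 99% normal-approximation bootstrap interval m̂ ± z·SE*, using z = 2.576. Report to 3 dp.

Margin = 2.576 × 2.5319 = 6.5222
Interval: 43.29 ± 6.5222

(36.768, 49.812)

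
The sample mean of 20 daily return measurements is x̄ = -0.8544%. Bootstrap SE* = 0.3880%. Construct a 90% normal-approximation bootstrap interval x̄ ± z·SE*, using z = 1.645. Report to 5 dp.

(-1.49266, -0.21614)

Margin = 1.645 × 0.3880 = 0.638260
Interval: -0.8544 ± 0.638260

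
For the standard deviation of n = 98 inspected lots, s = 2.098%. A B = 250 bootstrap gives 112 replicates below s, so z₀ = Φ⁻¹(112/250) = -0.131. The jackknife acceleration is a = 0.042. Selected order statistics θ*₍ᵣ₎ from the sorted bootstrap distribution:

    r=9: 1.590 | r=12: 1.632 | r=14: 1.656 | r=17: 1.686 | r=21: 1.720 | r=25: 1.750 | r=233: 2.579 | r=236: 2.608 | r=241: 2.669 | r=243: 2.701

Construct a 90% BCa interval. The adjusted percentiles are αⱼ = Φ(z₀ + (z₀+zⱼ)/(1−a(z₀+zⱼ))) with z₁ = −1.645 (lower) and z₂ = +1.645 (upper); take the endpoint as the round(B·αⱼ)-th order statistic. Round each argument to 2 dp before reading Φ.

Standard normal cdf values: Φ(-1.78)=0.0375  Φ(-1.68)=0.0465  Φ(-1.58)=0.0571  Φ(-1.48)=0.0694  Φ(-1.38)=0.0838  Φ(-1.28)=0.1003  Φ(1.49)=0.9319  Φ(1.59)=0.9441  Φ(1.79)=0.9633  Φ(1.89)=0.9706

Lower: z₀ + z₁ = -0.131 + (-1.645) = -1.776; 1 − a(z₀+z₁) = 1 − (0.042)(-1.776) = 1.0746; argument = -0.131 + (-1.776)/1.0746 = -1.7837 → -1.78.
α₁ = Φ(-1.78) = 0.0375; rank = round(250 × 0.0375) = 9; θ*₍9₎ = 1.590.
Upper: z₀ + z₂ = 1.514; 1 − a(z₀+z₂) = 0.9364; argument = 1.4858 → 1.49; α₂ = 0.9319; rank = 233; θ*₍233₎ = 2.579.

(1.590, 2.579)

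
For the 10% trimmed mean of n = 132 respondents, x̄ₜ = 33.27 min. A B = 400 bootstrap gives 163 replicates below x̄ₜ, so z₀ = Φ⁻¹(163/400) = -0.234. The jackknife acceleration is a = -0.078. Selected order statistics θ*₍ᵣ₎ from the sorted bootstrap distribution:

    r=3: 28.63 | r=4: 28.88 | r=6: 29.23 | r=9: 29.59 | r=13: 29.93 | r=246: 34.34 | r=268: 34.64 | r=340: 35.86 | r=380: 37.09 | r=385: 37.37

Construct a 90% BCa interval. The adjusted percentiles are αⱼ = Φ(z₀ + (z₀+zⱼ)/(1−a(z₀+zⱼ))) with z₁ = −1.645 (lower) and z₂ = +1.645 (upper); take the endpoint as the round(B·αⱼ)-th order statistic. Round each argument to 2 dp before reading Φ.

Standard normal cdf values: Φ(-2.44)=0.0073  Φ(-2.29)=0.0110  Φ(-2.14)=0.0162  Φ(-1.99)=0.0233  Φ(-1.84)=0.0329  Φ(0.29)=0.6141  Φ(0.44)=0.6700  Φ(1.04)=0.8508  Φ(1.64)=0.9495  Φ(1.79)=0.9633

(28.63, 35.86)

Lower: z₀ + z₁ = -0.234 + (-1.645) = -1.879; 1 − a(z₀+z₁) = 1 − (-0.078)(-1.879) = 0.8534; argument = -0.234 + (-1.879)/0.8534 = -2.4357 → -2.44.
α₁ = Φ(-2.44) = 0.0073; rank = round(400 × 0.0073) = 3; θ*₍3₎ = 28.63.
Upper: z₀ + z₂ = 1.411; 1 − a(z₀+z₂) = 1.1101; argument = 1.0371 → 1.04; α₂ = 0.8508; rank = 340; θ*₍340₎ = 35.86.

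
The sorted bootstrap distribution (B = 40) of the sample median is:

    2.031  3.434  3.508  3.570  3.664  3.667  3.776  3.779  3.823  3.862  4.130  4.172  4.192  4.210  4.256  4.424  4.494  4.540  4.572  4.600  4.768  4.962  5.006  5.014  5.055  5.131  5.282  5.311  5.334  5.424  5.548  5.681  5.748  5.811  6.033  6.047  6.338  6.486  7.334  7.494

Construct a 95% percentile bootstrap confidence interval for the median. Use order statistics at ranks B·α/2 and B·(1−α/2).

(2.031, 7.334)

α = 0.05; lower rank = 40 × 0.025 = 1; upper rank = 40 × 0.975 = 39.
The 1st smallest replicate is 2.031; the 39th is 7.334.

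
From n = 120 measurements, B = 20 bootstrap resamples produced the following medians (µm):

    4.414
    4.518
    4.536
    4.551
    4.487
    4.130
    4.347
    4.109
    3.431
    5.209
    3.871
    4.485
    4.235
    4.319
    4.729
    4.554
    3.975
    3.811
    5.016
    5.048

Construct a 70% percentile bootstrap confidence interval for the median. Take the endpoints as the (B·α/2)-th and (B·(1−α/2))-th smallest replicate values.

Sorted replicates: 3.431, 3.811, 3.871, 3.975, 4.109, 4.130, 4.235, 4.319, 4.347, 4.414, 4.485, 4.487, 4.518, 4.536, 4.551, 4.554, 4.729, 5.016, 5.048, 5.209
α = 0.30; lower rank = 20 × 0.150 = 3; upper rank = 20 × 0.850 = 17.
The 3rd smallest replicate is 3.871; the 17th is 4.729.

(3.871, 4.729)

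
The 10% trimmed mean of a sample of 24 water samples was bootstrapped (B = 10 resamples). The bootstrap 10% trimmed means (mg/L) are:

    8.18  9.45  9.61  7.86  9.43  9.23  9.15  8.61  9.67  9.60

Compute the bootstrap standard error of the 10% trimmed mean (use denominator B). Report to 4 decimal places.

SE* = 0.6087

Bootstrap SE is the standard deviation of the 10 replicate 10% trimmed means.
Mean of replicates: (8.18 + 9.45 + 9.61 + 7.86 + 9.43 + 9.23 + 9.15 + 8.61 + 9.67 + 9.60) / 10 = 90.79000 / 10 = 9.07900
Sum of squared deviations: (−0.89900)² + (+0.37100)² + (+0.53100)² + (−1.21900)² + (+0.35100)² + (+0.15100)² + (+0.07100)² + (−0.46900)² + (+0.59100)² + (+0.52100)² = 3.70549
Variance = 3.70549 / 10 = 0.37055
SE* = √0.37055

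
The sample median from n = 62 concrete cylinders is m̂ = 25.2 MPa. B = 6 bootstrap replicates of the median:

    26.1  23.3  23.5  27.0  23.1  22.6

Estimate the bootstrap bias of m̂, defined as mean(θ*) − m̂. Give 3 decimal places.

mean(θ*) = (26.1 + 23.3 + 23.5 + 27.0 + 23.1 + 22.6) / 6 = 24.2667
bias = 24.2667 − 25.2

bias = −0.933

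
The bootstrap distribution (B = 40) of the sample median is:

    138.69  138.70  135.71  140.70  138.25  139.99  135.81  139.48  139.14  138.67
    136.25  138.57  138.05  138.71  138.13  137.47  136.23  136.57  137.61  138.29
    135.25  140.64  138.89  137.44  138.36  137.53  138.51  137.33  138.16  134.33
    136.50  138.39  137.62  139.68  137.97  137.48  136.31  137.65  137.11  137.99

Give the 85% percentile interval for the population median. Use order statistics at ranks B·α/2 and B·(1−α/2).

(135.71, 139.68)

Sorted replicates: 134.33, 135.25, 135.71, 135.81, 136.23, 136.25, 136.31, 136.50, 136.57, 137.11, 137.33, 137.44, 137.47, 137.48, 137.53, 137.61, 137.62, 137.65, 137.97, 137.99, 138.05, 138.13, 138.16, 138.25, 138.29, 138.36, 138.39, 138.51, 138.57, 138.67, 138.69, 138.70, 138.71, 138.89, 139.14, 139.48, 139.68, 139.99, 140.64, 140.70
α = 0.15; lower rank = 40 × 0.075 = 3; upper rank = 40 × 0.925 = 37.
The 3rd smallest replicate is 135.71; the 37th is 139.68.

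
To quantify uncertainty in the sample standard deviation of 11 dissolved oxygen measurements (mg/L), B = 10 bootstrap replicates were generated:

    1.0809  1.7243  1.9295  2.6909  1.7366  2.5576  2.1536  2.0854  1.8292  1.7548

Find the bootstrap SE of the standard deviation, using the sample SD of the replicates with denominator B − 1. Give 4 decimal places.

SE* = 0.4574

Bootstrap SE is the standard deviation of the 10 replicate standard deviations.
Mean of replicates: (1.0809 + 1.7243 + 1.9295 + 2.6909 + 1.7366 + 2.5576 + 2.1536 + 2.0854 + 1.8292 + 1.7548) / 10 = 19.54280 / 10 = 1.95428
Sum of squared deviations: (−0.87338)² + (−0.22998)² + (−0.02478)² + (+0.73662)² + (−0.21768)² + (+0.60332)² + (+0.19932)² + (+0.13112)² + (−0.12508)² + (−0.19948)² = 1.88264
Variance = 1.88264 / 9 = 0.20918
SE* = √0.20918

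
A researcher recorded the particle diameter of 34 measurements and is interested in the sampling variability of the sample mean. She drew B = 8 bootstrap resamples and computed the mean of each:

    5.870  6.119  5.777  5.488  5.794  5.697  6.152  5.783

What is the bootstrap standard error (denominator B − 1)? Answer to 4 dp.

Bootstrap SE is the standard deviation of the 8 replicate means.
Mean of replicates: (5.870 + 6.119 + 5.777 + 5.488 + 5.794 + 5.697 + 6.152 + 5.783) / 8 = 46.68000 / 8 = 5.83500
Sum of squared deviations: (+0.03500)² + (+0.28400)² + (−0.05800)² + (−0.34700)² + (−0.04100)² + (−0.13800)² + (+0.31700)² + (−0.05200)² = 0.32957
Variance = 0.32957 / 7 = 0.04708
SE* = √0.04708

SE* = 0.2170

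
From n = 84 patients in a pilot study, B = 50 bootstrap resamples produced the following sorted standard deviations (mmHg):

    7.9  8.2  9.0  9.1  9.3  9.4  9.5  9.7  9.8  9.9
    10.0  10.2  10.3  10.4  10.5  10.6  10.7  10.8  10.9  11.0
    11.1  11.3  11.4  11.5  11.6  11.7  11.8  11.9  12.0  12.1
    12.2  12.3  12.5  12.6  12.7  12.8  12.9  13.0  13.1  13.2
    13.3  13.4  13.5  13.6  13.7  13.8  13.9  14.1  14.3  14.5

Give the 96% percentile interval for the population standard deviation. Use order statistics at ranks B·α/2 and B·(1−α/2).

(7.9, 14.3)

α = 0.04; lower rank = 50 × 0.020 = 1; upper rank = 50 × 0.980 = 49.
The 1st smallest replicate is 7.9; the 49th is 14.3.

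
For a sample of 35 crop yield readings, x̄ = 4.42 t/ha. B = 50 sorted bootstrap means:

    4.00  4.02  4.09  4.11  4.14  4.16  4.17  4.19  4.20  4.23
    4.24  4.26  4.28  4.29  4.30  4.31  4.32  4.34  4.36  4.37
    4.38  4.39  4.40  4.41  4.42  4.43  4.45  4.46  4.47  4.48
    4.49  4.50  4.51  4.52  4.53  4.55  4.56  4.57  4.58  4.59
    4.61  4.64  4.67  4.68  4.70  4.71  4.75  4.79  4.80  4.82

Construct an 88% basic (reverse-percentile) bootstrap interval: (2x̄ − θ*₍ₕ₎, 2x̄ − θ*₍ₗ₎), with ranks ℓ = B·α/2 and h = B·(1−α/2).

Percentile endpoints at ranks 3 and 47: θ*₍3₎ = 4.09, θ*₍47₎ = 4.75.
Basic interval reflects these around x̄:
  lower = 2 × 4.42 − 4.75 = 4.09
  upper = 2 × 4.42 − 4.09 = 4.75

(4.09, 4.75)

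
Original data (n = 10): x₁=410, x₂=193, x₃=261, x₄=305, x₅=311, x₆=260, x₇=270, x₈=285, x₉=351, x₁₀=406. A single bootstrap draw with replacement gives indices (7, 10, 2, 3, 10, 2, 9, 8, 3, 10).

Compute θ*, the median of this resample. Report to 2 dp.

θ* = 277.50

Resample values: 270, 406, 193, 261, 406, 193, 351, 285, 261, 406.
Sorted: 193, 193, 261, 261, 270, 285, 351, 406, 406, 406
Median = average of the two middle values = 277.50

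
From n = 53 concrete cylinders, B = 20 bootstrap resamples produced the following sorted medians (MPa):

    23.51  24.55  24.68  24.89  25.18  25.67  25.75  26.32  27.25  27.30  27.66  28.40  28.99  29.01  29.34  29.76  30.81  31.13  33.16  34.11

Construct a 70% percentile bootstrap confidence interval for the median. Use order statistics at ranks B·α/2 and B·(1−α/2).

(24.68, 30.81)

α = 0.30; lower rank = 20 × 0.150 = 3; upper rank = 20 × 0.850 = 17.
The 3rd smallest replicate is 24.68; the 17th is 30.81.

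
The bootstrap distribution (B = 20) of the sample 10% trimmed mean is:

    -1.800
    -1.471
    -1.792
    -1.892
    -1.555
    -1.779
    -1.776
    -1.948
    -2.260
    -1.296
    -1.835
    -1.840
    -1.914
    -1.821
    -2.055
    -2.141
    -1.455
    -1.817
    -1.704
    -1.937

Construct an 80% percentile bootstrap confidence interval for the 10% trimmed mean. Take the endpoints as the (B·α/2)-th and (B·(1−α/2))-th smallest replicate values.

(-2.141, -1.471)

Sorted replicates: -2.260, -2.141, -2.055, -1.948, -1.937, -1.914, -1.892, -1.840, -1.835, -1.821, -1.817, -1.800, -1.792, -1.779, -1.776, -1.704, -1.555, -1.471, -1.455, -1.296
α = 0.20; lower rank = 20 × 0.100 = 2; upper rank = 20 × 0.900 = 18.
The 2nd smallest replicate is -2.141; the 18th is -1.471.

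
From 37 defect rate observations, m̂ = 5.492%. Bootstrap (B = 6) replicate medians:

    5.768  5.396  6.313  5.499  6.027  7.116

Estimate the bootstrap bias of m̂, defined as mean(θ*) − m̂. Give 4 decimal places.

mean(θ*) = (5.768 + 5.396 + 6.313 + 5.499 + 6.027 + 7.116) / 6 = 6.01983
bias = 6.01983 − 5.492

bias = +0.5278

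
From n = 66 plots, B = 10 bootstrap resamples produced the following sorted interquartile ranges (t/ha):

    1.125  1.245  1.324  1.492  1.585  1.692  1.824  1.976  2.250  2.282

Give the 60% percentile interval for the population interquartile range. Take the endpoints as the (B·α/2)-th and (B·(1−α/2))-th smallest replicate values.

α = 0.40; lower rank = 10 × 0.200 = 2; upper rank = 10 × 0.800 = 8.
The 2nd smallest replicate is 1.245; the 8th is 1.976.

(1.245, 1.976)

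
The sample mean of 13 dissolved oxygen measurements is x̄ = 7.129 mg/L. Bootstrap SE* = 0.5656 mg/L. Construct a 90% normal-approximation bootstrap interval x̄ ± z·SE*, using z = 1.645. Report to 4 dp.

(6.1986, 8.0594)

Margin = 1.645 × 0.5656 = 0.93041
Interval: 7.129 ± 0.93041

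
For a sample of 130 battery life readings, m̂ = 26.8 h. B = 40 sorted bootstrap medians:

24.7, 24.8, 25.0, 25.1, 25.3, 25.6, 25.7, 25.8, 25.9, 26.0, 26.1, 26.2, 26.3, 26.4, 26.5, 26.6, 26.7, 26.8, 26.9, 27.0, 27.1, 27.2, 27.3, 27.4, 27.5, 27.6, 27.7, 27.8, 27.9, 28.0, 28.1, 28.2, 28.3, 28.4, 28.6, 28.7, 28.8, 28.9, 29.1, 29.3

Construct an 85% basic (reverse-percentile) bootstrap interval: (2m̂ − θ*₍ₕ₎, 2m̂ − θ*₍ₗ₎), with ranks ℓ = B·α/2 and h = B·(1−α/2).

(24.8, 28.6)

Percentile endpoints at ranks 3 and 37: θ*₍3₎ = 25.0, θ*₍37₎ = 28.8.
Basic interval reflects these around m̂:
  lower = 2 × 26.8 − 28.8 = 24.8
  upper = 2 × 26.8 − 25.0 = 28.6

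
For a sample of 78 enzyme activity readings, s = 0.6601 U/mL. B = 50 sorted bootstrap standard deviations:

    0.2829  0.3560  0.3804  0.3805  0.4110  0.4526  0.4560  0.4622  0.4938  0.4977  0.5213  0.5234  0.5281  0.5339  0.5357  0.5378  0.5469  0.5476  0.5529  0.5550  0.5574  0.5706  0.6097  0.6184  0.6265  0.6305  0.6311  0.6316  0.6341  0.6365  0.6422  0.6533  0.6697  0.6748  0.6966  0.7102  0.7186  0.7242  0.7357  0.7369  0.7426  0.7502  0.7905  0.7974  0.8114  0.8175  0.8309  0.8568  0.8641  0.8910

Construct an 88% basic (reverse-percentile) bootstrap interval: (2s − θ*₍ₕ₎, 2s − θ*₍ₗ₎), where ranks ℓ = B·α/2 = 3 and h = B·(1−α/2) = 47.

(0.4893, 0.9398)

Percentile endpoints at ranks 3 and 47: θ*₍3₎ = 0.3804, θ*₍47₎ = 0.8309.
Basic interval reflects these around s:
  lower = 2 × 0.6601 − 0.8309 = 0.4893
  upper = 2 × 0.6601 − 0.3804 = 0.9398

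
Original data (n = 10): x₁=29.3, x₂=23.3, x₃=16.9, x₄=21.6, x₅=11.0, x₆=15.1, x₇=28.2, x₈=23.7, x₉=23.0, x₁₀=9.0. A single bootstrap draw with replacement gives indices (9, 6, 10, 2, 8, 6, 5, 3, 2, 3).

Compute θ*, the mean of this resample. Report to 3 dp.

θ* = 17.730

Resample values: 23.0, 15.1, 9.0, 23.3, 23.7, 15.1, 11.0, 16.9, 23.3, 16.9.
Mean = (23.0 + 15.1 + 9.0 + 23.3 + 23.7 + 15.1 + 11.0 + 16.9 + 23.3 + 16.9) / 10 = 177.30 / 10 = 17.730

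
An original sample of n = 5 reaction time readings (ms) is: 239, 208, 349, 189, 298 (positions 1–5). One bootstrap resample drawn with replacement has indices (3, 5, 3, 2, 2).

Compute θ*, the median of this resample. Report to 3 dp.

θ* = 298.000

Resample values: 349, 298, 349, 208, 208.
Sorted: 208, 208, 298, 349, 349
Median = middle value = 298.000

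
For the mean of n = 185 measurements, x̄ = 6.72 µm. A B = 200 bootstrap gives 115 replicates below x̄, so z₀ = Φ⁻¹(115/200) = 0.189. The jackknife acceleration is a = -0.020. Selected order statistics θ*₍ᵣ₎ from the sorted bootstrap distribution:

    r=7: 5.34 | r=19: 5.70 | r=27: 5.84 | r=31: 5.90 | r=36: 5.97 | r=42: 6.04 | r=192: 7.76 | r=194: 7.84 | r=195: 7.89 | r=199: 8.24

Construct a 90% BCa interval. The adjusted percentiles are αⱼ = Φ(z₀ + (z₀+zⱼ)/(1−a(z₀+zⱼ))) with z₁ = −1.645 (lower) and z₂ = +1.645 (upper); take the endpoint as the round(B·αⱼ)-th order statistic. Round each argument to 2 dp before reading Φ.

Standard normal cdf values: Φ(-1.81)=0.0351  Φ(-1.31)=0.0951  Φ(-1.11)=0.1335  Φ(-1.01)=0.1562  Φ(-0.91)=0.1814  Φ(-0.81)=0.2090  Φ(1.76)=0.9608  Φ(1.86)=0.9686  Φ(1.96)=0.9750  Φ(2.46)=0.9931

(5.70, 7.89)

Lower: z₀ + z₁ = 0.189 + (-1.645) = -1.456; 1 − a(z₀+z₁) = 1 − (-0.020)(-1.456) = 0.9709; argument = 0.189 + (-1.456)/0.9709 = -1.3107 → -1.31.
α₁ = Φ(-1.31) = 0.0951; rank = round(200 × 0.0951) = 19; θ*₍19₎ = 5.70.
Upper: z₀ + z₂ = 1.834; 1 − a(z₀+z₂) = 1.0367; argument = 1.9581 → 1.96; α₂ = 0.9750; rank = 195; θ*₍195₎ = 7.89.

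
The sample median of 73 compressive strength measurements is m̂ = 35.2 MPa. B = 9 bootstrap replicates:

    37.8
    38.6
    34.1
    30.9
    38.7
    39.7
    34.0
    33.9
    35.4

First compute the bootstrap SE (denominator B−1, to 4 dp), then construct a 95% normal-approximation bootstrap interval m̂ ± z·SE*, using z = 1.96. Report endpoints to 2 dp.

Mean of replicates = 35.9000; sum of squared deviations = 69.2800; SE* = √(69.2800/8) = 2.9428
Margin = 1.96 × 2.9428 = 5.768
Interval: 35.2 ± 5.768

(29.43, 40.97)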